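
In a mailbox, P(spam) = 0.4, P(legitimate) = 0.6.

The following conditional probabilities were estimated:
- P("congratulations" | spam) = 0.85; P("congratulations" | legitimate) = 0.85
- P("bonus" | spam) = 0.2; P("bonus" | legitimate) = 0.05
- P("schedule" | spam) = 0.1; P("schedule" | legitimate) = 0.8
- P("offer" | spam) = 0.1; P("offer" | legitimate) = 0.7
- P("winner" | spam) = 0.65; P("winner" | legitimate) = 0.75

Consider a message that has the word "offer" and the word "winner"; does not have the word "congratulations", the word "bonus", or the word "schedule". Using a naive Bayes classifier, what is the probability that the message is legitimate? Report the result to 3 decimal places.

0.762

spam: 0.4 × (1−0.85) × (1−0.2) × (1−0.1) × 0.1 × 0.65 = 0.002808
legitimate: 0.6 × (1−0.85) × (1−0.05) × (1−0.8) × 0.7 × 0.75 = 0.0089775
P(legitimate | x) = 0.0089775 / 0.0117855 ≈ 0.762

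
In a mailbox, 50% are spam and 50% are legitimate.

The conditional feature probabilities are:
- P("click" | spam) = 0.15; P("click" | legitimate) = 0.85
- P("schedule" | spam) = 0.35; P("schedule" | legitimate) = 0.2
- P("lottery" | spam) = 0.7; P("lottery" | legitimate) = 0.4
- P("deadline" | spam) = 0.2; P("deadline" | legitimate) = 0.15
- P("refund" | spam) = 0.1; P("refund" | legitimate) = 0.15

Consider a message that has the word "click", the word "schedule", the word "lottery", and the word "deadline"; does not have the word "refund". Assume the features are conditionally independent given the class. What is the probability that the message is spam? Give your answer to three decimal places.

0.433

spam: 0.5 × 0.15 × 0.35 × 0.7 × 0.2 × (1−0.1) = 0.0033075
legitimate: 0.5 × 0.85 × 0.2 × 0.4 × 0.15 × (1−0.15) = 0.004335
P(spam | x) = 0.0033075 / 0.0076425 ≈ 0.433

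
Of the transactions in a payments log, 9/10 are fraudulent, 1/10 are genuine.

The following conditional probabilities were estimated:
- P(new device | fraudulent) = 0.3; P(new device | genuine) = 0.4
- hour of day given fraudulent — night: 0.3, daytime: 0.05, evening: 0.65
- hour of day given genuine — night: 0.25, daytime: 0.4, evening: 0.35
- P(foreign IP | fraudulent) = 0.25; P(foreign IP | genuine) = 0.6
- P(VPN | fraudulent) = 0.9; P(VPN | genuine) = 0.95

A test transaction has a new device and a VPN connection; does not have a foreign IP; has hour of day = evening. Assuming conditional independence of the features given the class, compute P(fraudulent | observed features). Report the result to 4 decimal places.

fraudulent: 0.9 × 0.3 × 0.65 × (1−0.25) × 0.9 = 0.1184625
genuine: 0.1 × 0.4 × 0.35 × (1−0.6) × 0.95 = 0.00532
P(fraudulent | x) = 0.1184625 / 0.1237825 ≈ 0.9570

0.9570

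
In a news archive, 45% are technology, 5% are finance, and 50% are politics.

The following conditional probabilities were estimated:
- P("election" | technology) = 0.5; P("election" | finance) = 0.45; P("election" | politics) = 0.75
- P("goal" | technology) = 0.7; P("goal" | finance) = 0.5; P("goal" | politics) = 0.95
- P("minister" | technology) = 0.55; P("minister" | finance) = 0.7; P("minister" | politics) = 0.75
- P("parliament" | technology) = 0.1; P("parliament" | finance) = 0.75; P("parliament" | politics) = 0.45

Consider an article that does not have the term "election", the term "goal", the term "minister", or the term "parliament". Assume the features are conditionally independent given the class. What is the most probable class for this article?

technology: 0.45 × (1−0.5) × (1−0.7) × (1−0.55) × (1−0.1) = 0.0273375
finance: 0.05 × (1−0.45) × (1−0.5) × (1−0.7) × (1−0.75) = 0.00103125
politics: 0.5 × (1−0.75) × (1−0.95) × (1−0.75) × (1−0.45) = 0.000859375
Highest score → technology.

technology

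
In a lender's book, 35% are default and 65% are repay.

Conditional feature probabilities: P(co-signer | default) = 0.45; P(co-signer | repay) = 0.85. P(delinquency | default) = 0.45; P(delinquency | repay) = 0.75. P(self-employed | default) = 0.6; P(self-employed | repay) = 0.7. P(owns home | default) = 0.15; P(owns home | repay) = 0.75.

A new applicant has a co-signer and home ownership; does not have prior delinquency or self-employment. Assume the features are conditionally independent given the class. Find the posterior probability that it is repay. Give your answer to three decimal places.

0.857

default: 0.35 × 0.45 × (1−0.45) × (1−0.6) × 0.15 = 0.0051975
repay: 0.65 × 0.85 × (1−0.75) × (1−0.7) × 0.75 = 0.031078125
P(repay | x) = 0.031078125 / 0.036275625 ≈ 0.857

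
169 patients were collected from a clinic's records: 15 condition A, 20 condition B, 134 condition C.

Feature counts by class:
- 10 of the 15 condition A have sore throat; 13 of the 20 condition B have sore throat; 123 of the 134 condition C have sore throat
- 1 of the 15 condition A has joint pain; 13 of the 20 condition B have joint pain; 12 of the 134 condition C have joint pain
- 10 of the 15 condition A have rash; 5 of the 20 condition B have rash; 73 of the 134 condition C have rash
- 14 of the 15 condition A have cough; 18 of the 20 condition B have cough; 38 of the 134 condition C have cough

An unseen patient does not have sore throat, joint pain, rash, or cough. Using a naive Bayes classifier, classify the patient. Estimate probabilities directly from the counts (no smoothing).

condition C

condition A: (15/169) × (5/15) × (14/15) × (5/15) × (1/15) ≈ 0.000613631
condition B: (20/169) × (7/20) × (7/20) × (15/20) × (2/20) ≈ 0.00108728
condition C: (134/169) × (11/134) × (122/134) × (61/134) × (96/134) ≈ 0.0193265
Highest score → condition C.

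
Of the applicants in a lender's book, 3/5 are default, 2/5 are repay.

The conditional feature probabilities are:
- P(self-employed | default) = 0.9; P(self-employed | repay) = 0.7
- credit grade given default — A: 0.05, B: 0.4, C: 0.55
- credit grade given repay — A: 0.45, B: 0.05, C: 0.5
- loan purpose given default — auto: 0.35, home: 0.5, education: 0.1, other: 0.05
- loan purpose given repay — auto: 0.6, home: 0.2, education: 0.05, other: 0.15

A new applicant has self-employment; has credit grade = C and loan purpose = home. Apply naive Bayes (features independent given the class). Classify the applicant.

default

default: 0.6 × 0.9 × 0.55 × 0.5 = 0.1485
repay: 0.4 × 0.7 × 0.5 × 0.2 = 0.028
Highest score → default.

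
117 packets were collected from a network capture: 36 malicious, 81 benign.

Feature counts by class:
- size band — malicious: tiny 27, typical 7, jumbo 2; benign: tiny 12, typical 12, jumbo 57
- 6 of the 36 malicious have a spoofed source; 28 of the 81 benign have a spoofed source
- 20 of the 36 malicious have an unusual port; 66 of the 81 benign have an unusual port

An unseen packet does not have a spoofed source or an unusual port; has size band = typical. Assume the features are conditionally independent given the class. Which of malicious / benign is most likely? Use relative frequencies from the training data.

malicious

malicious: (36/117) × (7/36) × (30/36) × (16/36) ≈ 0.0221589
benign: (81/117) × (12/81) × (53/81) × (15/81) ≈ 0.0124277
Highest score → malicious.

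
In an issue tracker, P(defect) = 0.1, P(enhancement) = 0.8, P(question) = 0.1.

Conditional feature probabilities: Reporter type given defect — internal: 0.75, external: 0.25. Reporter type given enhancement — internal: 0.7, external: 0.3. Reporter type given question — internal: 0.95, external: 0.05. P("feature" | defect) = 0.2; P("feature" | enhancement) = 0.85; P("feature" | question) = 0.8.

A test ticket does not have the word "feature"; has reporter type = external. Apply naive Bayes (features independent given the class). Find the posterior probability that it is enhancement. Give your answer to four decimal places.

defect: 0.1 × 0.25 × (1−0.2) = 0.02
enhancement: 0.8 × 0.3 × (1−0.85) = 0.036
question: 0.1 × 0.05 × (1−0.8) = 0.001
P(enhancement | x) = 0.036 / 0.057 ≈ 0.6316

0.6316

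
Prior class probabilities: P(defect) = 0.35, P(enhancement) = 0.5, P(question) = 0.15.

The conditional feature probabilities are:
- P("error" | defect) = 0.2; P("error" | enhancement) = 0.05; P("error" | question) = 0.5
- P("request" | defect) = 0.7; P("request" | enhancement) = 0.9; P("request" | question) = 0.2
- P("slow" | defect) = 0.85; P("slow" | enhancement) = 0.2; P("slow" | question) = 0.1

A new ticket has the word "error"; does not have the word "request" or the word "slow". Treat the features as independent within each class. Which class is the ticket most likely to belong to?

defect: 0.35 × 0.2 × (1−0.7) × (1−0.85) = 0.00315
enhancement: 0.5 × 0.05 × (1−0.9) × (1−0.2) = 0.002
question: 0.15 × 0.5 × (1−0.2) × (1−0.1) = 0.054
Highest score → question.

question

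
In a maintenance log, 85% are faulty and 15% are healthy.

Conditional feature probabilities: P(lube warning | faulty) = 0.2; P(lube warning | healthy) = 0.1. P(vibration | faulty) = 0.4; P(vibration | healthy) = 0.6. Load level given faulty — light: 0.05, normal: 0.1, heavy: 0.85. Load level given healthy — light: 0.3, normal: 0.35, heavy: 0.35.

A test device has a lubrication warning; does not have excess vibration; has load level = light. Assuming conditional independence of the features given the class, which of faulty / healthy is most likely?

faulty: 0.85 × 0.2 × (1−0.4) × 0.05 = 0.0051
healthy: 0.15 × 0.1 × (1−0.6) × 0.3 = 0.0018
Highest score → faulty.

faulty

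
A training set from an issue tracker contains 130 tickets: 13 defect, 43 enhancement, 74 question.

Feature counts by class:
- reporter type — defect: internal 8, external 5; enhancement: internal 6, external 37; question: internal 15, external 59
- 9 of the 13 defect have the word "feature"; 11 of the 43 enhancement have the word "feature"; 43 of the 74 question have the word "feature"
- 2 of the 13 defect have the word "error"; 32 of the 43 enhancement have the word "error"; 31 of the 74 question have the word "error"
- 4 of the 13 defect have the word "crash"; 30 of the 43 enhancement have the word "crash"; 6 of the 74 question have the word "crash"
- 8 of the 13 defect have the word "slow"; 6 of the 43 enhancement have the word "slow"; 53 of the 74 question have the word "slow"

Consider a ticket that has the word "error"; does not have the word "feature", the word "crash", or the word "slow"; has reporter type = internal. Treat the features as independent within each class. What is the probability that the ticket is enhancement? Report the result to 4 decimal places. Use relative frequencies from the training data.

0.5233

defect: (13/130) × (8/13) × (4/13) × (2/13) × (9/13) × (5/13) ≈ 0.000775668
enhancement: (43/130) × (6/43) × (32/43) × (32/43) × (13/43) × (37/43) ≈ 0.00664935
question: (74/130) × (15/74) × (31/74) × (31/74) × (68/74) × (21/74) ≈ 0.00528047
P(enhancement | x) = 0.00664935 / 0.012705488 ≈ 0.5233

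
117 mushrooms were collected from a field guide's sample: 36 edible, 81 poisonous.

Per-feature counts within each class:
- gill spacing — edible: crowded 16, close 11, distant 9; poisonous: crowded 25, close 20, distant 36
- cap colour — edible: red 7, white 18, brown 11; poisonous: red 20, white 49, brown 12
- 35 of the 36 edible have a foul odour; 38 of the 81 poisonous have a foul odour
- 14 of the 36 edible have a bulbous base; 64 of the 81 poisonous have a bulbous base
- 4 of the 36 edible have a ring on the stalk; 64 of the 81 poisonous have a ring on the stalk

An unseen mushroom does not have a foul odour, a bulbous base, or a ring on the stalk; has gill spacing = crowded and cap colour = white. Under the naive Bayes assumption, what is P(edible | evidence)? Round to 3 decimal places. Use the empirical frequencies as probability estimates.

edible: (36/117) × (16/36) × (18/36) × (1/36) × (22/36) × (32/36) ≈ 0.00103174
poisonous: (81/117) × (25/81) × (49/81) × (43/81) × (17/81) × (17/81) ≈ 0.00302257
P(edible | x) = 0.00103174 / 0.00405431 ≈ 0.254

0.254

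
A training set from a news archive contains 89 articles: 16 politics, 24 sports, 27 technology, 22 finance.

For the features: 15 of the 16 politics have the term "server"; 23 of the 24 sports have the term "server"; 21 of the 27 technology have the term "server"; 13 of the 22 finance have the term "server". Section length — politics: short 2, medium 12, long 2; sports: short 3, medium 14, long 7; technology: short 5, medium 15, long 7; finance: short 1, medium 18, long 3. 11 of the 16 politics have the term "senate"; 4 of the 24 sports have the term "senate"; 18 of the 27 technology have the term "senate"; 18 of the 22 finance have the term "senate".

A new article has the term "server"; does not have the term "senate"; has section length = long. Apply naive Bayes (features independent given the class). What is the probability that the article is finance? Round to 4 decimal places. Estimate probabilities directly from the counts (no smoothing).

0.0388

politics: (16/89) × (15/16) × (2/16) × (5/16) ≈ 0.00658357
sports: (24/89) × (23/24) × (7/24) × (20/24) ≈ 0.0628121
technology: (27/89) × (21/27) × (7/27) × (9/27) ≈ 0.0203912
finance: (22/89) × (13/22) × (3/22) × (4/22) ≈ 0.00362151
P(finance | x) = 0.00362151 / 0.09340838 ≈ 0.0388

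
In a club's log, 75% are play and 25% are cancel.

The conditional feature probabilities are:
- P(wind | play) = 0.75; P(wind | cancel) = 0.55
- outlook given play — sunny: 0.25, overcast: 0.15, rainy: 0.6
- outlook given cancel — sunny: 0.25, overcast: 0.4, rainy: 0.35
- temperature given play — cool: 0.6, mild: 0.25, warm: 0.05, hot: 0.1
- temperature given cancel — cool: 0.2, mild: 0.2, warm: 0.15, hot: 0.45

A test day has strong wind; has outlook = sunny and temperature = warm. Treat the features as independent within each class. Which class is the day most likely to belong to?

play

play: 0.75 × 0.75 × 0.25 × 0.05 = 0.00703125
cancel: 0.25 × 0.55 × 0.25 × 0.15 = 0.00515625
Highest score → play.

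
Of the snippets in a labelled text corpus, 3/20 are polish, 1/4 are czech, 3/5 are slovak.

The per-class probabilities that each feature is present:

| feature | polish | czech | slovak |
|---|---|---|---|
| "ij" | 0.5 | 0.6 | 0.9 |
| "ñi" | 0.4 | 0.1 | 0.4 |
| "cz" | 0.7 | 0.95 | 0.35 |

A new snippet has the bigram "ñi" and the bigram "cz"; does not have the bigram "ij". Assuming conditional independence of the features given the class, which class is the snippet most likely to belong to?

polish

polish: 0.15 × (1−0.5) × 0.4 × 0.7 = 0.021
czech: 0.25 × (1−0.6) × 0.1 × 0.95 = 0.0095
slovak: 0.6 × (1−0.9) × 0.4 × 0.35 = 0.0084
Highest score → polish.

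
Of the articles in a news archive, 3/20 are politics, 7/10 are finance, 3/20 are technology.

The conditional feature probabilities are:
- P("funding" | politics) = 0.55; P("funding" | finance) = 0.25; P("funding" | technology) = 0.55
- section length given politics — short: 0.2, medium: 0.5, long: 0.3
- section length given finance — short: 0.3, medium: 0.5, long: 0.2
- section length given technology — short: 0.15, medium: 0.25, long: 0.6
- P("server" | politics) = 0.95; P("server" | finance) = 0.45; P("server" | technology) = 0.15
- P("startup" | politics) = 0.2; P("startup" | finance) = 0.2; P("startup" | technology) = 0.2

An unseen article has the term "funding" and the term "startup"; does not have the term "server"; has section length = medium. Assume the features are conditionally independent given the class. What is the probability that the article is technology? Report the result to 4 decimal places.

0.2589

politics: 0.15 × 0.55 × 0.5 × (1−0.95) × 0.2 = 0.0004125
finance: 0.7 × 0.25 × 0.5 × (1−0.45) × 0.2 = 0.009625
technology: 0.15 × 0.55 × 0.25 × (1−0.15) × 0.2 = 0.00350625
P(technology | x) = 0.00350625 / 0.01354375 ≈ 0.2589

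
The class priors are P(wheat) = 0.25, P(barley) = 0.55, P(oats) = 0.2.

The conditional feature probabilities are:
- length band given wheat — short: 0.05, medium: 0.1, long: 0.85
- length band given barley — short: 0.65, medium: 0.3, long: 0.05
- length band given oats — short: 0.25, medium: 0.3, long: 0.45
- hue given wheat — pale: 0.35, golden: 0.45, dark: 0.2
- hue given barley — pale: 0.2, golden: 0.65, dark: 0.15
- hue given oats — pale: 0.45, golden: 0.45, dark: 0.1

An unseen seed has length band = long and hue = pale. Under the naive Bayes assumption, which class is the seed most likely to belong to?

wheat

wheat: 0.25 × 0.85 × 0.35 = 0.074375
barley: 0.55 × 0.05 × 0.2 = 0.0055
oats: 0.2 × 0.45 × 0.45 = 0.0405
Highest score → wheat.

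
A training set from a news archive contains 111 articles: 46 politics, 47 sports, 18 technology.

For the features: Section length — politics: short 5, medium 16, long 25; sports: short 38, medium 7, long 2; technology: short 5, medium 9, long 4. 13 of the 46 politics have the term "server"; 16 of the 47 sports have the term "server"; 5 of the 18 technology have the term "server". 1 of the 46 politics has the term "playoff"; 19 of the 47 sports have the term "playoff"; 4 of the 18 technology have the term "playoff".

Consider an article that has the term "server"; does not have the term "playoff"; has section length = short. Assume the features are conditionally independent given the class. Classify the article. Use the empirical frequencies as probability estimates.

sports

politics: (46/111) × (5/46) × (13/46) × (45/46) ≈ 0.0124534
sports: (47/111) × (38/47) × (16/47) × (28/47) ≈ 0.0694293
technology: (18/111) × (5/18) × (5/18) × (14/18) ≈ 0.00973195
Highest score → sports.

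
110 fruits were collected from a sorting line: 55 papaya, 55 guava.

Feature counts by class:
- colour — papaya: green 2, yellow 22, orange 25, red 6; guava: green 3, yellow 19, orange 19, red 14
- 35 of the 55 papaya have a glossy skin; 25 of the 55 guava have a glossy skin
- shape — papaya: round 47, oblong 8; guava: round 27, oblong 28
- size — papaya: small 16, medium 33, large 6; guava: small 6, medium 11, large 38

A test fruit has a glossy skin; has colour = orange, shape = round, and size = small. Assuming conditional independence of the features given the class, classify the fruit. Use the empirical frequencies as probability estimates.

papaya

papaya: (55/110) × (25/55) × (35/55) × (47/55) × (16/55) ≈ 0.0359538
guava: (55/110) × (19/55) × (25/55) × (27/55) × (6/55) ≈ 0.00420463
Highest score → papaya.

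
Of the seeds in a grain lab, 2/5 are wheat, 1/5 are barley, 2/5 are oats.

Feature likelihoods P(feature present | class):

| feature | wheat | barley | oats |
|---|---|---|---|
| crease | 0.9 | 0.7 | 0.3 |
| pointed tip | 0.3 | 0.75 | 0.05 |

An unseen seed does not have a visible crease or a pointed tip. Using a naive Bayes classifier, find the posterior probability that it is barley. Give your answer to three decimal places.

wheat: 0.4 × (1−0.9) × (1−0.3) = 0.028
barley: 0.2 × (1−0.7) × (1−0.75) = 0.015
oats: 0.4 × (1−0.3) × (1−0.05) = 0.266
P(barley | x) = 0.015 / 0.309 ≈ 0.049

0.049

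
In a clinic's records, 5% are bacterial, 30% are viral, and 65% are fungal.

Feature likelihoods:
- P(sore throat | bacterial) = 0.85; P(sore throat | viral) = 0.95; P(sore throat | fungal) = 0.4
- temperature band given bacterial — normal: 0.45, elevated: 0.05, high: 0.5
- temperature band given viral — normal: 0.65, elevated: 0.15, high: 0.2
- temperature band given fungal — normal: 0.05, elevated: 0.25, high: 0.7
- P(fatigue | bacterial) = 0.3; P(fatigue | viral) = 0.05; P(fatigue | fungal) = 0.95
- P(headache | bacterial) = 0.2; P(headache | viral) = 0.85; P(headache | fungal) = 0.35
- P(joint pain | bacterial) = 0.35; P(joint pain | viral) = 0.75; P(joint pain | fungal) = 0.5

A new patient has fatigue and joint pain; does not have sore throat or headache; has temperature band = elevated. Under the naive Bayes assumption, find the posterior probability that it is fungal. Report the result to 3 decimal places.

0.999

bacterial: 0.05 × (1−0.85) × 0.05 × 0.3 × (1−0.2) × 0.35 = 0.0000315
viral: 0.3 × (1−0.95) × 0.15 × 0.05 × (1−0.85) × 0.75 = 0.00001265625
fungal: 0.65 × (1−0.4) × 0.25 × 0.95 × (1−0.35) × 0.5 = 0.030103125
P(fungal | x) = 0.030103125 / 0.03014728125 ≈ 0.999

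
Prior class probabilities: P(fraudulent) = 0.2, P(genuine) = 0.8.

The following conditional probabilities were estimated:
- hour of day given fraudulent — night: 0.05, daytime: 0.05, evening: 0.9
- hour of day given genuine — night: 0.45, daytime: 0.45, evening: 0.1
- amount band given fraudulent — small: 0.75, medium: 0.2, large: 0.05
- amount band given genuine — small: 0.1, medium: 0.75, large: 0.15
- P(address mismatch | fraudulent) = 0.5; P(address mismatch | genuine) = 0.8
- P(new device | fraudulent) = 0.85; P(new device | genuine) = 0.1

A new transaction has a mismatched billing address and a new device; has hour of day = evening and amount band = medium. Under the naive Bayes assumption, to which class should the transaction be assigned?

fraudulent: 0.2 × 0.9 × 0.2 × 0.5 × 0.85 = 0.0153
genuine: 0.8 × 0.1 × 0.75 × 0.8 × 0.1 = 0.0048
Highest score → fraudulent.

fraudulent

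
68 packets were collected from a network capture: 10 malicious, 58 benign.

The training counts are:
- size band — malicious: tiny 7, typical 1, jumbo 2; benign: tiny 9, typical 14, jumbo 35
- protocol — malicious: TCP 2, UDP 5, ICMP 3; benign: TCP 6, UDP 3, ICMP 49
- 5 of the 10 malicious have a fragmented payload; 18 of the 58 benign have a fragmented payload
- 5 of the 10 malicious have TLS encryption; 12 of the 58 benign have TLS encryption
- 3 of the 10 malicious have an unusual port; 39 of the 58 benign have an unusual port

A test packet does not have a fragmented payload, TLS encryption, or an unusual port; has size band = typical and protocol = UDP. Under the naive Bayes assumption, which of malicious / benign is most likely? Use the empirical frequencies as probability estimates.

malicious: (10/68) × (1/10) × (5/10) × (5/10) × (5/10) × (7/10) ≈ 0.00128676
benign: (58/68) × (14/58) × (3/58) × (40/58) × (46/58) × (19/58) ≈ 0.00190809
Highest score → benign.

benign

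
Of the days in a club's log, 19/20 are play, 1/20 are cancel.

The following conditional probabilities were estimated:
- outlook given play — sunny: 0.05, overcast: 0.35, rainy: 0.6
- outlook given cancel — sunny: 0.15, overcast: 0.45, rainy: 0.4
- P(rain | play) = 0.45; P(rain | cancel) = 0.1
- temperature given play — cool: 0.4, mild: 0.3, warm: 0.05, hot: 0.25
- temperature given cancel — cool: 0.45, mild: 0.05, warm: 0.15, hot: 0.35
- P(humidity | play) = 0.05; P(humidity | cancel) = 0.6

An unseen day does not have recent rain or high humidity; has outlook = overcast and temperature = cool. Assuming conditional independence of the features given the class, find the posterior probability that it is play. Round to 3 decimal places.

0.950

play: 0.95 × 0.35 × (1−0.45) × 0.4 × (1−0.05) = 0.0694925
cancel: 0.05 × 0.45 × (1−0.1) × 0.45 × (1−0.6) = 0.003645
P(play | x) = 0.0694925 / 0.0731375 ≈ 0.950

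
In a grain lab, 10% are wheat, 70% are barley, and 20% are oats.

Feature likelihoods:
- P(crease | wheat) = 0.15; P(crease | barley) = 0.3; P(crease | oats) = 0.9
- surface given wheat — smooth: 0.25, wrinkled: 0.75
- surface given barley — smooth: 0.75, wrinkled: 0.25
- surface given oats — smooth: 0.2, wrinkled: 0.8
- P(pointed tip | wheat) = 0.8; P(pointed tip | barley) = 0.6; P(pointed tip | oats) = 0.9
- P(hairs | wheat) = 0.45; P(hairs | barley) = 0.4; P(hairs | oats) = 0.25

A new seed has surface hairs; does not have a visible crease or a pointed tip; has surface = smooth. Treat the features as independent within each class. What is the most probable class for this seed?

barley

wheat: 0.1 × (1−0.15) × 0.25 × (1−0.8) × 0.45 = 0.0019125
barley: 0.7 × (1−0.3) × 0.75 × (1−0.6) × 0.4 = 0.0588
oats: 0.2 × (1−0.9) × 0.2 × (1−0.9) × 0.25 = 0.0001
Highest score → barley.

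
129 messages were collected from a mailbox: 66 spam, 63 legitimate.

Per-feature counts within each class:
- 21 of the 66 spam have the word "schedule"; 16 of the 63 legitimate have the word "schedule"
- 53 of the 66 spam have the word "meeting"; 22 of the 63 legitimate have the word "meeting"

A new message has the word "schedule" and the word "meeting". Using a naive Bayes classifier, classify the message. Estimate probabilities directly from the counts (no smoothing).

spam: (66/129) × (21/66) × (53/66) ≈ 0.130726
legitimate: (63/129) × (16/63) × (22/63) ≈ 0.0433124
Highest score → spam.

spam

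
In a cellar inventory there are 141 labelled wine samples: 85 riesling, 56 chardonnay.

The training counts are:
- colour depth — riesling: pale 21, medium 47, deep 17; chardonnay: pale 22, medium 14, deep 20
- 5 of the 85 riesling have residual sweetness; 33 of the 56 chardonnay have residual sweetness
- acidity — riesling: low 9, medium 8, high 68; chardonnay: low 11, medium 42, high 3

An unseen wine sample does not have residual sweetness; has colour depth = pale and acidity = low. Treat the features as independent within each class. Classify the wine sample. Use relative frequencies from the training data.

riesling: (85/141) × (21/85) × (80/85) × (9/85) ≈ 0.0148421
chardonnay: (56/141) × (22/56) × (23/56) × (11/56) ≈ 0.0125877
Highest score → riesling.

riesling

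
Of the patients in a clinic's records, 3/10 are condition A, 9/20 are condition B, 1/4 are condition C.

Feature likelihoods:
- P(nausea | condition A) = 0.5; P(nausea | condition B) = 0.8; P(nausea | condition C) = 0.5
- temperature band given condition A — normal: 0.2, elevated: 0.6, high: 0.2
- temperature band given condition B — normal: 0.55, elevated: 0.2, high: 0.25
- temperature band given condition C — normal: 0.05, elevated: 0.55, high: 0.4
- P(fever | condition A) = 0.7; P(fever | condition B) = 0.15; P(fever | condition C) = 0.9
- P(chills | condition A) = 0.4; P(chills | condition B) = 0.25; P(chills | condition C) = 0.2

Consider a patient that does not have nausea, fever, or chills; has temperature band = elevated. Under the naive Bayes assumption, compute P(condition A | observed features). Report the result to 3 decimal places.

condition A: 0.3 × (1−0.5) × 0.6 × (1−0.7) × (1−0.4) = 0.0162
condition B: 0.45 × (1−0.8) × 0.2 × (1−0.15) × (1−0.25) = 0.011475
condition C: 0.25 × (1−0.5) × 0.55 × (1−0.9) × (1−0.2) = 0.0055
P(condition A | x) = 0.0162 / 0.033175 ≈ 0.488

0.488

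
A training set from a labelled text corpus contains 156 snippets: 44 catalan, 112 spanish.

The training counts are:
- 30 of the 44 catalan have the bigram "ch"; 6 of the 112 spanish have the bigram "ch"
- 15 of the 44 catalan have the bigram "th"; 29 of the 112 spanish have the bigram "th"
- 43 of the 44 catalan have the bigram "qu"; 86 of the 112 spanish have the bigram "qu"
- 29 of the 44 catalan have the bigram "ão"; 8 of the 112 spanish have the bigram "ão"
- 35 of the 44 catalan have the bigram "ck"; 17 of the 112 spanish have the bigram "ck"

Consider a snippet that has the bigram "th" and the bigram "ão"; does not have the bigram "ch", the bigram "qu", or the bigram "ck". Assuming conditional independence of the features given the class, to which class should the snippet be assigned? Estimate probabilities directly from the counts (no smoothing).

catalan: (44/156) × (14/44) × (15/44) × (1/44) × (29/44) × (9/44) ≈ 0.0000937399
spanish: (112/156) × (106/112) × (29/112) × (26/112) × (8/112) × (95/112) ≈ 0.00247454
Highest score → spanish.

spanish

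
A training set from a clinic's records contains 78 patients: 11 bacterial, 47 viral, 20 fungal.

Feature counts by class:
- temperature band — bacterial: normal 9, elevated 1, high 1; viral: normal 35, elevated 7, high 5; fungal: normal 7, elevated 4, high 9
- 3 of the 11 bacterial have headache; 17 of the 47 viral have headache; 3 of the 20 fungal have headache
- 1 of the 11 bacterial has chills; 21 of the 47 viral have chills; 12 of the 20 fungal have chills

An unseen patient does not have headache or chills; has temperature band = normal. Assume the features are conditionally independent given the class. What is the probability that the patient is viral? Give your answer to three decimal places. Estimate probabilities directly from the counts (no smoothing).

bacterial: (11/78) × (9/11) × (8/11) × (10/11) ≈ 0.0762873
viral: (47/78) × (35/47) × (30/47) × (26/47) ≈ 0.158443
fungal: (20/78) × (7/20) × (17/20) × (8/20) ≈ 0.0305128
P(viral | x) = 0.158443 / 0.2652431 ≈ 0.597

0.597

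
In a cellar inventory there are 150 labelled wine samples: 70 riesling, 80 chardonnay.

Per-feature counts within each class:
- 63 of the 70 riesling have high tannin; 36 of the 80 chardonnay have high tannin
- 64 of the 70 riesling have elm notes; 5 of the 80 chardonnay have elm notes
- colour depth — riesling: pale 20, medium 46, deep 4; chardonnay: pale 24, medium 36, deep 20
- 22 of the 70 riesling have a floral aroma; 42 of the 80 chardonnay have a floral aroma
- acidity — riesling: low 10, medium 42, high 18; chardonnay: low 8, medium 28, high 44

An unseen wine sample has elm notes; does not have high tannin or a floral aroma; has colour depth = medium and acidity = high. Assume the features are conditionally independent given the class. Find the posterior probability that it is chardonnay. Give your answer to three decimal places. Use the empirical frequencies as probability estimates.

0.304

riesling: (70/150) × (7/70) × (64/70) × (46/70) × (48/70) × (18/70) ≈ 0.00494386
chardonnay: (80/150) × (44/80) × (5/80) × (36/80) × (38/80) × (44/80) = 0.0021553125
P(chardonnay | x) = 0.0021553125 / 0.0070991725 ≈ 0.304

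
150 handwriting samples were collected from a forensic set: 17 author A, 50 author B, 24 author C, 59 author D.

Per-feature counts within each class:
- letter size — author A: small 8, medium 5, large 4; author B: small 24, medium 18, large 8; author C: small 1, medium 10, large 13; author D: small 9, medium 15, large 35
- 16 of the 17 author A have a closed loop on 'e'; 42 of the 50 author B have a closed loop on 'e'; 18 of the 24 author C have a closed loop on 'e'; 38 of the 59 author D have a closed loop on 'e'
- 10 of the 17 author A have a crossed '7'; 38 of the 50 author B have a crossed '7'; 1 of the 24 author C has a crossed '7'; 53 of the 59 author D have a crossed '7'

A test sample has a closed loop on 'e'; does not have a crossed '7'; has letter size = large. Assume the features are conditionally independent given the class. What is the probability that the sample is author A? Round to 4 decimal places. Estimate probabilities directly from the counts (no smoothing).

0.1047

author A: (17/150) × (4/17) × (16/17) × (7/17) ≈ 0.0103345
author B: (50/150) × (8/50) × (42/50) × (12/50) = 0.010752
author C: (24/150) × (13/24) × (18/24) × (23/24) ≈ 0.0622917
author D: (59/150) × (35/59) × (38/59) × (6/59) ≈ 0.015283
P(author A | x) = 0.0103345 / 0.0986612 ≈ 0.1047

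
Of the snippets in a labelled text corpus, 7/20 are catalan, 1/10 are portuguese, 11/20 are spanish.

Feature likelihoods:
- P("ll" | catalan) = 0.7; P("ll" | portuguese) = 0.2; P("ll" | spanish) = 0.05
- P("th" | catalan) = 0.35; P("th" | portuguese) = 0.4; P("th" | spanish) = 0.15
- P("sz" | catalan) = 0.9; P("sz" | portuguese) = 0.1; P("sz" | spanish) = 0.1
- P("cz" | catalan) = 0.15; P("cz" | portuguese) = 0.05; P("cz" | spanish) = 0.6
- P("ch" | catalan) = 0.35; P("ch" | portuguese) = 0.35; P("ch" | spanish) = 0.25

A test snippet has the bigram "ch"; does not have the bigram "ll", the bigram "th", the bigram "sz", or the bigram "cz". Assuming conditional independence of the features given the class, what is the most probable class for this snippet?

spanish

catalan: 0.35 × (1−0.7) × (1−0.35) × (1−0.9) × (1−0.15) × 0.35 = 0.0020304375
portuguese: 0.1 × (1−0.2) × (1−0.4) × (1−0.1) × (1−0.05) × 0.35 = 0.014364
spanish: 0.55 × (1−0.05) × (1−0.15) × (1−0.1) × (1−0.6) × 0.25 = 0.03997125
Highest score → spanish.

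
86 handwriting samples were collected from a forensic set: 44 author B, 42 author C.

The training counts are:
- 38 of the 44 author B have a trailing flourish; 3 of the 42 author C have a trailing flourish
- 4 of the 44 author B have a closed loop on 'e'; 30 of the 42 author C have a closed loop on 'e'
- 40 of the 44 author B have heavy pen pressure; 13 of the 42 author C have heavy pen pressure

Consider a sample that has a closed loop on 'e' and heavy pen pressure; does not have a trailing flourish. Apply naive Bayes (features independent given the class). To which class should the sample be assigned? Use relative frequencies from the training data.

author B: (44/86) × (6/44) × (4/44) × (40/44) ≈ 0.0057659
author C: (42/86) × (39/42) × (30/42) × (13/42) ≈ 0.100261
Highest score → author C.

author C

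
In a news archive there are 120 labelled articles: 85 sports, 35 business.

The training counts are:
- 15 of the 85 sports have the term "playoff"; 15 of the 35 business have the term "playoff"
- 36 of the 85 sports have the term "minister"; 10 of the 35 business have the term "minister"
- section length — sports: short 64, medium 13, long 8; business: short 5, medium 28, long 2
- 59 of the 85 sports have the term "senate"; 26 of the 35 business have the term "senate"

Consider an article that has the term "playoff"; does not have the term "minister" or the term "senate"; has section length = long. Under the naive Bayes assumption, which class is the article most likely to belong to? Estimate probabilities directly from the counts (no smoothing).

sports: (85/120) × (15/85) × (49/85) × (8/85) × (26/85) ≈ 0.0020745
business: (35/120) × (15/35) × (25/35) × (2/35) × (9/35) ≈ 0.00131195
Highest score → sports.

sports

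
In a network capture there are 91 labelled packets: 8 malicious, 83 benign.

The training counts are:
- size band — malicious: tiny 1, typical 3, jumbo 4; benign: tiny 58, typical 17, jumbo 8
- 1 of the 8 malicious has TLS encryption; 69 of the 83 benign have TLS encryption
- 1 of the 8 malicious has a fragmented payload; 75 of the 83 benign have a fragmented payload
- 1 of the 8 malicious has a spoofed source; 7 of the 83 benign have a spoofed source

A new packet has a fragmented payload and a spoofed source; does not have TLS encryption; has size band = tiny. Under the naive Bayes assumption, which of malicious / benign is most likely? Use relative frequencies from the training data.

benign

malicious: (8/91) × (1/8) × (7/8) × (1/8) × (1/8) ≈ 0.00015024
benign: (83/91) × (58/83) × (14/83) × (75/83) × (7/83) ≈ 0.00819294
Highest score → benign.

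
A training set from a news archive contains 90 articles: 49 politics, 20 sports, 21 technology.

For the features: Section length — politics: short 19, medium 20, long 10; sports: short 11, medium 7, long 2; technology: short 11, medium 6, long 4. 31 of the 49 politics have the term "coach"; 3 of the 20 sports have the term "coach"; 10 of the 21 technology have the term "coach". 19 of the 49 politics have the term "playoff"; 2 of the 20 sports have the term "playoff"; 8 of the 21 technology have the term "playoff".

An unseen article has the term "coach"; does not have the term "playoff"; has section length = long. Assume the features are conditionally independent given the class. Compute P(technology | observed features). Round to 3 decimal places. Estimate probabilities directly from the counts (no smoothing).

politics: (49/90) × (10/49) × (31/49) × (30/49) ≈ 0.0430376
sports: (20/90) × (2/20) × (3/20) × (18/20) = 0.003
technology: (21/90) × (4/21) × (10/21) × (13/21) ≈ 0.0131015
P(technology | x) = 0.0131015 / 0.0591391 ≈ 0.222

0.222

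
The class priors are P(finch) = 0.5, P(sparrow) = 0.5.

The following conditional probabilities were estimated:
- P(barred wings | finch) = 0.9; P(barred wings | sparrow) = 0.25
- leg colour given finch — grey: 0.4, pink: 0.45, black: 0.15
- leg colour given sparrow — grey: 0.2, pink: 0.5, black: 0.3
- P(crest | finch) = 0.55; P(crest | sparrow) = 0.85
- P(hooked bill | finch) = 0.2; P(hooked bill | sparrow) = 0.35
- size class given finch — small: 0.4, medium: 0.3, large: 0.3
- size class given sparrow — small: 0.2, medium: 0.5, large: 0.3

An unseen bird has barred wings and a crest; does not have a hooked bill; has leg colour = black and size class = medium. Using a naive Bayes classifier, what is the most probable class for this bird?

sparrow

finch: 0.5 × 0.9 × 0.15 × 0.55 × (1−0.2) × 0.3 = 0.00891
sparrow: 0.5 × 0.25 × 0.3 × 0.85 × (1−0.35) × 0.5 = 0.010359375
Highest score → sparrow.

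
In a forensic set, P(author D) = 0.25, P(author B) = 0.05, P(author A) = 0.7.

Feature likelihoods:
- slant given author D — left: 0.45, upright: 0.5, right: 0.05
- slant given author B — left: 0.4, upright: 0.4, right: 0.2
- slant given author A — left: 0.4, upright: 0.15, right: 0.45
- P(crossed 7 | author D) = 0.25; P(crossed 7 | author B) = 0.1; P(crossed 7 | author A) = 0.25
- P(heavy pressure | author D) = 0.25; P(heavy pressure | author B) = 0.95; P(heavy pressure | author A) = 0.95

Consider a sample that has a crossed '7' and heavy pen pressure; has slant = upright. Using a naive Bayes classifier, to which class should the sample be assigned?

author A

author D: 0.25 × 0.5 × 0.25 × 0.25 = 0.0078125
author B: 0.05 × 0.4 × 0.1 × 0.95 = 0.0019
author A: 0.7 × 0.15 × 0.25 × 0.95 = 0.0249375
Highest score → author A.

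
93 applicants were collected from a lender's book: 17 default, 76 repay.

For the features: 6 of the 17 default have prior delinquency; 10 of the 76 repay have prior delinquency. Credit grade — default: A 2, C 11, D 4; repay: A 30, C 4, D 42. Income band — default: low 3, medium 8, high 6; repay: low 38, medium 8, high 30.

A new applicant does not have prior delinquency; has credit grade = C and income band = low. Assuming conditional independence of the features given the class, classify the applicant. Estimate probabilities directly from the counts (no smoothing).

repay

default: (17/93) × (11/17) × (11/17) × (3/17) ≈ 0.013506
repay: (76/93) × (66/76) × (4/76) × (38/76) ≈ 0.0186757
Highest score → repay.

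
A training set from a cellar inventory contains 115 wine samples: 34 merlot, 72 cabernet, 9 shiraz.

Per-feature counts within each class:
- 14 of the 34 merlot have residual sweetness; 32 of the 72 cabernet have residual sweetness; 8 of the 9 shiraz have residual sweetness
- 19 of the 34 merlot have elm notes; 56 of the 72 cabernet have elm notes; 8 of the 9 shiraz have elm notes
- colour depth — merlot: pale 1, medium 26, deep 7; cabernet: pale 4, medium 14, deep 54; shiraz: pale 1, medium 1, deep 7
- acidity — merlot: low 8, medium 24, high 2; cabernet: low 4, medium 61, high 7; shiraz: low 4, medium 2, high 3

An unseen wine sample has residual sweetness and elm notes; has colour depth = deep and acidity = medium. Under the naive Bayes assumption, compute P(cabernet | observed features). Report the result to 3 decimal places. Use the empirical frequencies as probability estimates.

0.870

merlot: (34/115) × (14/34) × (19/34) × (7/34) × (24/34) ≈ 0.00988681
cabernet: (72/115) × (32/72) × (56/72) × (54/72) × (61/72) ≈ 0.13752
shiraz: (9/115) × (8/9) × (8/9) × (7/9) × (2/9) ≈ 0.0106877
P(cabernet | x) = 0.13752 / 0.15809451 ≈ 0.870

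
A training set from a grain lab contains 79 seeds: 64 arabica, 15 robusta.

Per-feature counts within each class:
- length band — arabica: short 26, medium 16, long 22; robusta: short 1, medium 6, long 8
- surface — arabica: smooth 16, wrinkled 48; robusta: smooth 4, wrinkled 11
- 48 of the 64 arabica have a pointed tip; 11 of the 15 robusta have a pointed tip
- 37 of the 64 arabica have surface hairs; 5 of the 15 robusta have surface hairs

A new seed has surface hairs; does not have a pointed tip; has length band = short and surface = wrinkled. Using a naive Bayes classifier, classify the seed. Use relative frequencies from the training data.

arabica

arabica: (64/79) × (26/64) × (48/64) × (16/64) × (37/64) ≈ 0.0356754
robusta: (15/79) × (1/15) × (11/15) × (4/15) × (5/15) ≈ 0.000825129
Highest score → arabica.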